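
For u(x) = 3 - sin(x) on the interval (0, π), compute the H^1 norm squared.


||u||_{H^1(0,π)}^2 = -12 + 10*π

u'(x) = -cos(x).
Expand u² and (u')² and integrate term by term on (0, π), using: for integers n ≥ 1, ∫_0^π sin²(nx) dx = ∫_0^π cos²(nx) dx = π/2; for n ≠ n', ∫_0^π sin(nx)sin(n'x) dx = ∫_0^π cos(nx)cos(n'x) dx = 0; and by product-to-sum, ∫_0^π sin(nx)cos(n'x) dx = ½∫_0^π [sin((n+n')x) + sin((n−n')x)] dx, which is 0 when n+n' is even and 2n/(n²−n'²) when n+n' is odd (it need not vanish on (0, π)). For the constant mode: ∫_0^π 1 dx = π, ∫_0^π cos(nx) dx = 0, ∫_0^π sin(nx) dx = (1−(−1)^n)/n.
  u² squared terms: (3)²·∫1 dx = 9·π = 9*π;  (-1)²·∫sin(x)² dx = 1·π/2 = π/2.
  u² cross terms: 2·(3)·(-1)·∫1·sin(x) dx = -6·(2) = -12.
  So ∫_0^π u² dx = 9*π + π/2 − 12 = -12 + 19*π/2.
  (u')² squared terms: (-1)²·∫cos(x)² dx = 1·π/2 = π/2.
  So ∫_0^π (u')² dx = π/2.
||u||_{H^1}^2 = (-12 + 19*π/2) + (π/2) = -12 + 10*π.


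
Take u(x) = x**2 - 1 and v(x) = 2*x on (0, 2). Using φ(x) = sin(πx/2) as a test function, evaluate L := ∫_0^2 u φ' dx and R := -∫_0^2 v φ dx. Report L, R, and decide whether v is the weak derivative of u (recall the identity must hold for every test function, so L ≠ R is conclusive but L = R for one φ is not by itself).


LHS = -8/π, RHS = -8/π. Yes, v = u' weakly.

u(x) = x**2 - 1, classical derivative u'(x) = 2*x.
φ(x) = sin(πx/2), so φ'(x) = π*cos(π*x/2)/2.
Note φ(0) = φ(2) = 0, so the boundary term u·φ vanishes.
LHS = ∫_0^2 u(x) φ'(x) dx = ∫_0^2 (π*x^2*cos(π*x/2)/2 - π*cos(π*x/2)/2) dx. Term by term:
  ∫_0^2 -π*cos(π*x/2)/2 dx = 0;  ∫_0^2 π*x^2*cos(π*x/2)/2 dx = -8/π.
Sum: 0 − 8/π = -8/π.
So LHS = -8/π.
∫_0^2 v(x) φ(x) dx = ∫_0^2 (2*x*sin(π*x/2)) dx. Term by term:
  ∫_0^2 2*x*sin(π*x/2) dx = 8/π.
So RHS = -∫_0^2 v(x) φ(x) dx = -8/π.
LHS = RHS, so the identity holds for this test φ.
Moreover u is smooth here and v(x) = u'(x) = 2*x pointwise, so the identity holds for every test function. Hence v is the weak derivative of u.


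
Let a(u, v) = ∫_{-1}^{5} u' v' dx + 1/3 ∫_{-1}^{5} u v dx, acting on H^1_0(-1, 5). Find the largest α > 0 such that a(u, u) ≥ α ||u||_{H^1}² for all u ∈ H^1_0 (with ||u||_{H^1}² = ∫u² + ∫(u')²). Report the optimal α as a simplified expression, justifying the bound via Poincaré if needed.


α = (π^2 + 12)/(π^2 + 36)

Coercivity of a(·,·) on H^1_0(-1, 5) means a(u, u) ≥ α ||u||_{H^1}² for every u ∈ H^1_0.
The interval has length L = 6, and Poincaré/coercivity depend only on L. Here a(u, u) = ∫(u')² + (1/3)·∫u².
Here 0 < c = 1/3 < 1. The condition a(u,u) ≥ α||u||_{H^1}² reads (1−α)∫(u')² ≥ (α−c)∫u². Any admissible α is ≤ 1 (rapidly oscillating u have ∫u²/∫(u')² → 0), and α = 1 would force 0 ≥ (1−c)∫u², impossible since c < 1; so 1−α > 0. By the sharp Poincaré inequality on H^1_0 of an interval of length L, ∫(u')² ≥ (π/L)²∫u² with equality for the first sine mode sin(π(x−x₀)/L) (x₀ the left endpoint), so the inequality holds for all u iff (1−α)(π/L)² ≥ α − c, i.e. α ≤ ((π/L)² + c)/((π/L)² + 1) = (1 + c(L/π)²)/(1 + (L/π)²). With (π/L)² = π^2/36 and c = 1/3, the largest admissible constant is α = ((π/L)² + c)/((π/L)² + 1).
Simplifying, α = (π^2 + 12)/(π^2 + 36).


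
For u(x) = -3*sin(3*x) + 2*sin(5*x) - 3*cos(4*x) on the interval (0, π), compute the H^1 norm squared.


||u||_{H^1(0,π)}^2 = -10268/21 + 347*π/2

u'(x) = 12*sin(4*x) - 9*cos(3*x) + 10*cos(5*x).
Expand u² and (u')² and integrate term by term on (0, π), using: for integers n ≥ 1, ∫_0^π sin²(nx) dx = ∫_0^π cos²(nx) dx = π/2; for n ≠ n', ∫_0^π sin(nx)sin(n'x) dx = ∫_0^π cos(nx)cos(n'x) dx = 0; and by product-to-sum, ∫_0^π sin(nx)cos(n'x) dx = ½∫_0^π [sin((n+n')x) + sin((n−n')x)] dx, which is 0 when n+n' is even and 2n/(n²−n'²) when n+n' is odd (it need not vanish on (0, π)).
  u² squared terms: (-3)²·∫cos(4x)² dx = 9·π/2 = 9*π/2;  (-3)²·∫sin(3x)² dx = 9·π/2 = 9*π/2;  (2)²·∫sin(5x)² dx = 4·π/2 = 2*π.
  u² cross terms: 2·(-3)·(-3)·∫cos(4x)·sin(3x) dx = 18·(-6/7) = -108/7;  2·(-3)·(2)·∫cos(4x)·sin(5x) dx = -12·(10/9) = -40/3;  2·(-3)·(2)·∫sin(3x)·sin(5x) dx = -12·(0) = 0.
  So ∫_0^π u² dx = 9*π/2 + 9*π/2 + 2*π − 108/7 − 40/3 + 0 = -604/21 + 11*π.
  (u')² squared terms: (-9)²·∫cos(3x)² dx = 81·π/2 = 81*π/2;  (10)²·∫cos(5x)² dx = 100·π/2 = 50*π;  (12)²·∫sin(4x)² dx = 144·π/2 = 72*π.
  (u')² cross terms: 2·(-9)·(10)·∫cos(3x)·cos(5x) dx = -180·(0) = 0;  2·(-9)·(12)·∫cos(3x)·sin(4x) dx = -216·(8/7) = -1728/7;  2·(10)·(12)·∫cos(5x)·sin(4x) dx = 240·(-8/9) = -640/3.
  So ∫_0^π (u')² dx = 81*π/2 + 50*π + 72*π + 0 − 1728/7 − 640/3 = -9664/21 + 325*π/2.
||u||_{H^1}^2 = (-604/21 + 11*π) + (-9664/21 + 325*π/2) = -10268/21 + 347*π/2.


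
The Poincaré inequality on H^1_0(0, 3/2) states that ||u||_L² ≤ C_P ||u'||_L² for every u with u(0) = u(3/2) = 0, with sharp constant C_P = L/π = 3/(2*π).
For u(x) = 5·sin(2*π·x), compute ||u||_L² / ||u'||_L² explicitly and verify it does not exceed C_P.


||u||_L² / ||u'||_L² = 1/(2*π) < C_P = 3/(2*π).

u(x) = 5·sin(2*π·x), so u'(x) = 10*π*cos(2*π*x).
Writing u(x) = A·sin(kπx/L) with A = 5 and k = 3, use ∫_0^L sin²(kπx/L) dx = L/2 and ∫_0^L cos²(kπx/L) dx = L/2.
u² = 25·sin²(2*π·x) and (u')² = 100*π^2·cos²(2*π·x), and each of sin², cos² integrates to L/2 = 3/4 over (0, 3/2).
∫_0^3/2 u² dx = 75/4, so ||u||_L² = 5*sqrt(3)/2.
∫_0^3/2 (u')² dx = 75*π^2, so ||u'||_L² = 5*sqrt(3)*π.
Ratio ||u||_L² / ||u'||_L² = 1/(2*π).
Sharp Poincaré constant on H^1_0(0, 3/2) is C_P = L/π = 3/(2*π), achieved by sin(2*π/3·x).
This is the k = 3 harmonic; the ratio L/(kπ) is strictly less than C_P = L/π, consistent with the sharp inequality ||u||_L² ≤ C_P ||u'||_L².


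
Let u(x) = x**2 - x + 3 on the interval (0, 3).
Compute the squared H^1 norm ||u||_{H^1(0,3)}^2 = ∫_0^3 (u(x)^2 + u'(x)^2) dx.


||u||_{H^1}^2 = 921/10

The H^1 norm (squared) on an interval (0, L) is
  ||u||_{H^1}^2 = ∫_0^L u(x)^2 dx + ∫_0^L u'(x)^2 dx.
Compute u'(x) = 2*x - 1.
Then u(x)^2 = x**4 - 2*x**3 + 7*x**2 - 6*x + 9 and u'(x)^2 = 4*x**2 - 4*x + 1.
Integrate each monomial from 0 to 3 using ∫_0^3 c·x^n dx = c·3^(n+1)/(n+1):
  ∫_0^3 u(x)^2 dx = ∫_0^3 (x^4 - 2*x^3 + 7*x^2 - 6*x + 9) dx. Term by term:
    ∫_0^3 x^4 dx = 243/5;  ∫_0^3 -2*x^3 dx = -81/2;  ∫_0^3 7*x^2 dx = 63;
    ∫_0^3 -6*x dx = -27;  ∫_0^3 9 dx = 27.
  Sum: 243/5 − 81/2 + 63 − 27 + 27 = 711/10.
  ∫_0^3 u'(x)^2 dx = ∫_0^3 (4*x^2 - 4*x + 1) dx. Term by term:
    ∫_0^3 4*x^2 dx = 36;  ∫_0^3 -4*x dx = -18;  ∫_0^3 1 dx = 3.
  Sum: 36 − 18 + 3 = 21.
Adding: ||u||_{H^1}^2 = 711/10 + 21 = 921/10.


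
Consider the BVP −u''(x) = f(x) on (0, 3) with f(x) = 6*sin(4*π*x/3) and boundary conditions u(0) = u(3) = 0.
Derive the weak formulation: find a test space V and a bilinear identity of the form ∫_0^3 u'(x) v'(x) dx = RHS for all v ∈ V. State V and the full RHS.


V = H^1_0(0, 3) (so v(0) = v(3) = 0); weak form: ∫_0^3 u'v' dx = ∫_0^3 (6*sin(4*π*x/3)) v dx for all v ∈ V.

Multiply both sides by a test function v and integrate from 0 to 3:
  ∫_0^3 −u''(x) v(x) dx = ∫_0^3 f(x) v(x) dx.
Integrate the LHS by parts once:
  ∫_0^3 −u'' v dx = −[u'(x) v(x)]_0^3 + ∫_0^3 u'(x) v'(x) dx.
Thus ∫_0^3 u'(x) v'(x) dx = ∫_0^3 f(x) v(x) dx + [u'(x) v(x)]_0^3.
Choose V so that boundary terms are either known or forced to vanish.
u is Dirichlet: u(0) = u(3) = 0. Let V = H^1_0(0, 3); then v(0) = v(3) = 0, and [u' v]_0^3 = 0.
Weak formulation: find u (satisfying any essential BC) such that ∫_0^3 u'(x) v'(x) dx = ∫_0^3 f v dx for all v ∈ V.
Substituting f(x) = 6*sin(4*π*x/3), the right-hand side is ∫_0^3 (6*sin(4*π*x/3)) v dx.


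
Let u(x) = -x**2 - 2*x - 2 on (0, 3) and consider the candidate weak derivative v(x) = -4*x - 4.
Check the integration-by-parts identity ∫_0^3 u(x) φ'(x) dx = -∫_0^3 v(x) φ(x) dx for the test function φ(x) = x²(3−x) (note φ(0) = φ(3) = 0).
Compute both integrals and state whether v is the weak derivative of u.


LHS = 189/5, RHS = 378/5. No, v is not the weak derivative of u.

u(x) = -x**2 - 2*x - 2, classical derivative u'(x) = -2*x - 2.
φ(x) = x²(3−x), so φ'(x) = 3*x*(2 - x).
Note φ(0) = φ(3) = 0, so the boundary term u·φ vanishes.
LHS = ∫_0^3 u(x) φ'(x) dx = ∫_0^3 (3*x^4 - 6*x^2 - 12*x) dx. Term by term:
  ∫_0^3 3*x^4 dx = 729/5;  ∫_0^3 -6*x^2 dx = -54;  ∫_0^3 -12*x dx = -54.
Sum: 729/5 − 54 − 54 = 189/5.
So LHS = 189/5.
∫_0^3 v(x) φ(x) dx = ∫_0^3 (4*x^4 - 8*x^3 - 12*x^2) dx. Term by term:
  ∫_0^3 4*x^4 dx = 972/5;  ∫_0^3 -8*x^3 dx = -162;  ∫_0^3 -12*x^2 dx = -108.
Sum: 972/5 − 162 − 108 = -378/5.
So RHS = -∫_0^3 v(x) φ(x) dx = 378/5.
LHS − RHS = -189/5 ≠ 0, so the identity fails.
(For a valid weak derivative the identity must hold for EVERY test function, in particular this one. The failure shows v is NOT the weak derivative of u.)
Correct weak derivative would be u'(x) = -2*x - 2.


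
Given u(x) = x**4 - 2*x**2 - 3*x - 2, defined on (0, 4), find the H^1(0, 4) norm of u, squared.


||u||_{H^1}^2 = 14754716/315

The H^1 norm (squared) on an interval (0, L) is
  ||u||_{H^1}^2 = ∫_0^L u(x)^2 dx + ∫_0^L u'(x)^2 dx.
Compute u'(x) = 4*x**3 - 4*x - 3.
Then u(x)^2 = x**8 - 4*x**6 - 6*x**5 + 12*x**3 + 17*x**2 + 12*x + 4 and u'(x)^2 = 16*x**6 - 32*x**4 - 24*x**3 + 16*x**2 + 24*x + 9.
Integrate each monomial from 0 to 4 using ∫_0^4 c·x^n dx = c·4^(n+1)/(n+1):
  ∫_0^4 u(x)^2 dx = ∫_0^4 (x^8 - 4*x^6 - 6*x^5 + 12*x^3 + 17*x^2 + 12*x + 4) dx. Term by term:
    ∫_0^4 x^8 dx = 262144/9;  ∫_0^4 -4*x^6 dx = -65536/7;  ∫_0^4 -6*x^5 dx = -4096;
    ∫_0^4 12*x^3 dx = 768;  ∫_0^4 17*x^2 dx = 1088/3;  ∫_0^4 12*x dx = 96;
    ∫_0^4 4 dx = 16.
  Sum: 262144/9 − 65536/7 − 4096 + 768 + 1088/3 + 96 + 16 = 1065424/63.
  ∫_0^4 u'(x)^2 dx = ∫_0^4 (16*x^6 - 32*x^4 - 24*x^3 + 16*x^2 + 24*x + 9) dx. Term by term:
    ∫_0^4 16*x^6 dx = 262144/7;  ∫_0^4 -32*x^4 dx = -32768/5;  ∫_0^4 -24*x^3 dx = -1536;
    ∫_0^4 16*x^2 dx = 1024/3;  ∫_0^4 24*x dx = 192;  ∫_0^4 9 dx = 36.
  Sum: 262144/7 − 32768/5 − 1536 + 1024/3 + 192 + 36 = 3142532/105.
Adding: ||u||_{H^1}^2 = 1065424/63 + 3142532/105 = 14754716/315.


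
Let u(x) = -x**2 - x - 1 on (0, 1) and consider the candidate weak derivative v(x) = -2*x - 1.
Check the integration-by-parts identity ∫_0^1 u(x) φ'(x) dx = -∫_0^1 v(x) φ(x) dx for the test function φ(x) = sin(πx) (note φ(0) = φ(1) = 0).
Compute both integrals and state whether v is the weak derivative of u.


LHS = 4/π, RHS = 4/π. Yes, v = u' weakly.

u(x) = -x**2 - x - 1, classical derivative u'(x) = -2*x - 1.
φ(x) = sin(πx), so φ'(x) = π*cos(π*x).
Note φ(0) = φ(1) = 0, so the boundary term u·φ vanishes.
LHS = ∫_0^1 u(x) φ'(x) dx = ∫_0^1 (-π*x^2*cos(π*x) - π*x*cos(π*x) - π*cos(π*x)) dx. Term by term:
  ∫_0^1 -π*cos(π*x) dx = 0;  ∫_0^1 -π*x*cos(π*x) dx = 2/π;  ∫_0^1 -π*x^2*cos(π*x) dx = 2/π.
Sum: 0 + 2/π + 2/π = 4/π.
So LHS = 4/π.
∫_0^1 v(x) φ(x) dx = ∫_0^1 (-2*x*sin(π*x) - sin(π*x)) dx. Term by term:
  ∫_0^1 -sin(π*x) dx = -2/π;  ∫_0^1 -2*x*sin(π*x) dx = -2/π.
Sum: -2/π − 2/π = -4/π.
So RHS = -∫_0^1 v(x) φ(x) dx = 4/π.
LHS = RHS, so the identity holds for this test φ.
Moreover u is smooth here and v(x) = u'(x) = -2*x - 1 pointwise, so the identity holds for every test function. Hence v is the weak derivative of u.


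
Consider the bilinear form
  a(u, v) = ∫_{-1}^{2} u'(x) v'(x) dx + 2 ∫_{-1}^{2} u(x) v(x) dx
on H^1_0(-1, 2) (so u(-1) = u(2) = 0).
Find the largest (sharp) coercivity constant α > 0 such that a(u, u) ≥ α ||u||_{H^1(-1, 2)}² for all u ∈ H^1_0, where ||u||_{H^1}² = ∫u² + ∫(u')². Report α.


α = 1

Coercivity of a(·,·) on H^1_0(-1, 2) means a(u, u) ≥ α ||u||_{H^1}² for every u ∈ H^1_0.
The interval has length L = 3, and Poincaré/coercivity depend only on L. Here a(u, u) = ∫(u')² + (2)·∫u².
Here c = 2 ≥ 1, so a(u,u) = ∫(u')² + c∫u² ≥ ∫(u')² + ∫u² = ||u||_{H^1}², i.e. α = 1 works. No larger α is possible: a(u,u) ≥ α||u||_{H^1}² means (1−α)∫(u')² ≥ (α−c)∫u², and for the modes u_n = sin(nπ(x−x₀)/L) (x₀ the left endpoint) one has ∫u_n²/∫(u_n')² = (L/(nπ))² → 0, so a(u_n,u_n)/||u_n||_{H^1}² → 1. Hence the optimal constant is α = 1.
Therefore α = 1.


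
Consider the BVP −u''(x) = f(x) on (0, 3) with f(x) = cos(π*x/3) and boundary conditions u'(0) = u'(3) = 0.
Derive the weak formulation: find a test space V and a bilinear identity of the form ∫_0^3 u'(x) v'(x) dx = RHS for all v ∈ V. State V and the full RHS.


V = H^1(0, 3) (no boundary constraint on v; u is determined up to an additive constant); weak form: ∫_0^3 u'v' dx = ∫_0^3 (cos(π*x/3)) v dx for all v ∈ V.

Multiply both sides by a test function v and integrate from 0 to 3:
  ∫_0^3 −u''(x) v(x) dx = ∫_0^3 f(x) v(x) dx.
Integrate the LHS by parts once:
  ∫_0^3 −u'' v dx = −[u'(x) v(x)]_0^3 + ∫_0^3 u'(x) v'(x) dx.
Thus ∫_0^3 u'(x) v'(x) dx = ∫_0^3 f(x) v(x) dx + [u'(x) v(x)]_0^3.
Choose V so that boundary terms are either known or forced to vanish.
u has homogeneous Neumann: u'(0) = u'(3) = 0. So [u' v]_0^3 = 0·v(3) − 0·v(0) = 0 for any v; take V = H^1(0, 3).
Weak formulation: find u (satisfying any essential BC) such that ∫_0^3 u'(x) v'(x) dx = ∫_0^3 f v dx for all v ∈ V (homogeneous Neumann, so boundary terms vanish).
Substituting f(x) = cos(π*x/3), the right-hand side is ∫_0^3 (cos(π*x/3)) v dx.
Compatibility check (pure Neumann): taking v ≡ 1 ∈ V gives 0 = ∫_0^3 f dx + (0) − (0), i.e. ∫_0^3 f dx must equal u'(0) − u'(3) = 0. Indeed ∫_0^3 (cos(π*x/3)) dx = 0, so the data are compatible. The solution is then unique only up to an additive constant (fix it e.g. by requiring ∫_0^3 u dx = 0).


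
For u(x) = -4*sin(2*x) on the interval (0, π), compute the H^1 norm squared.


||u||_{H^1(0,π)}^2 = 40*π

u'(x) = -8*cos(2*x).
Expand u² and (u')² and integrate term by term on (0, π), using: for integers n ≥ 1, ∫_0^π sin²(nx) dx = ∫_0^π cos²(nx) dx = π/2; for n ≠ n', ∫_0^π sin(nx)sin(n'x) dx = ∫_0^π cos(nx)cos(n'x) dx = 0; and by product-to-sum, ∫_0^π sin(nx)cos(n'x) dx = ½∫_0^π [sin((n+n')x) + sin((n−n')x)] dx, which is 0 when n+n' is even and 2n/(n²−n'²) when n+n' is odd (it need not vanish on (0, π)).
  u² squared terms: (-4)²·∫sin(2x)² dx = 16·π/2 = 8*π.
  So ∫_0^π u² dx = 8*π.
  (u')² squared terms: (-8)²·∫cos(2x)² dx = 64·π/2 = 32*π.
  So ∫_0^π (u')² dx = 32*π.
||u||_{H^1}^2 = (8*π) + (32*π) = 40*π.


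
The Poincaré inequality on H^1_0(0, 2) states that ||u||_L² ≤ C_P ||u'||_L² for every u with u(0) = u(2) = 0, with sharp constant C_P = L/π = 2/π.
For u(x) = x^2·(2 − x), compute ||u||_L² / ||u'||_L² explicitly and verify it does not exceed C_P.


||u||_L² / ||u'||_L² = sqrt(14)/7 < C_P = 2/π.

u(x) = x^2·(2 − x), so u'(x) = x*(4 - 3*x).
u(x) = x^2·(2 − x) vanishes at x = 0 and x = 2, so u ∈ H^1_0(0, 2). Differentiate via the product rule and integrate the resulting polynomials term by term.
  ∫_0^2 u² dx = ∫_0^2 (x^6 - 4*x^5 + 4*x^4) dx. Term by term:
    ∫_0^2 x^6 dx = 128/7;  ∫_0^2 -4*x^5 dx = -128/3;  ∫_0^2 4*x^4 dx = 128/5.
  Sum: 128/7 − 128/3 + 128/5 = 128/105.
  ∫_0^2 (u')² dx = ∫_0^2 (9*x^4 - 24*x^3 + 16*x^2) dx. Term by term:
    ∫_0^2 9*x^4 dx = 288/5;  ∫_0^2 -24*x^3 dx = -96;  ∫_0^2 16*x^2 dx = 128/3.
  Sum: 288/5 − 96 + 128/3 = 64/15.
∫_0^2 u² dx = 128/105, so ||u||_L² = 8*sqrt(210)/105.
∫_0^2 (u')² dx = 64/15, so ||u'||_L² = 8*sqrt(15)/15.
Ratio ||u||_L² / ||u'||_L² = sqrt(14)/7.
Sharp Poincaré constant on H^1_0(0, 2) is C_P = L/π = 2/π, achieved by sin(π/2·x).
A polynomial bump cannot attain the sharp Poincaré constant (only the first sine eigenfunction does), so the ratio is strictly less than C_P, consistent with ||u||_L² ≤ C_P ||u'||_L².


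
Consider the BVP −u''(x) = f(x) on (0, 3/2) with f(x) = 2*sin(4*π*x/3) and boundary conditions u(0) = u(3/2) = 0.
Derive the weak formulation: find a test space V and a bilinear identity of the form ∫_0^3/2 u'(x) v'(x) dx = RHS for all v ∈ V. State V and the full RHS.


V = H^1_0(0, 3/2) (so v(0) = v(3/2) = 0); weak form: ∫_0^3/2 u'v' dx = ∫_0^3/2 (2*sin(4*π*x/3)) v dx for all v ∈ V.

Multiply both sides by a test function v and integrate from 0 to 3/2:
  ∫_0^3/2 −u''(x) v(x) dx = ∫_0^3/2 f(x) v(x) dx.
Integrate the LHS by parts once:
  ∫_0^3/2 −u'' v dx = −[u'(x) v(x)]_0^3/2 + ∫_0^3/2 u'(x) v'(x) dx.
Thus ∫_0^3/2 u'(x) v'(x) dx = ∫_0^3/2 f(x) v(x) dx + [u'(x) v(x)]_0^3/2.
Choose V so that boundary terms are either known or forced to vanish.
u is Dirichlet: u(0) = u(3/2) = 0. Let V = H^1_0(0, 3/2); then v(0) = v(3/2) = 0, and [u' v]_0^3/2 = 0.
Weak formulation: find u (satisfying any essential BC) such that ∫_0^3/2 u'(x) v'(x) dx = ∫_0^3/2 f v dx for all v ∈ V.
Substituting f(x) = 2*sin(4*π*x/3), the right-hand side is ∫_0^3/2 (2*sin(4*π*x/3)) v dx.


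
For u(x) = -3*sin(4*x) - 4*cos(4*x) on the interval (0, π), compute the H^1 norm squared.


||u||_{H^1(0,π)}^2 = 425*π/2

u'(x) = 16*sin(4*x) - 12*cos(4*x).
Expand u² and (u')² and integrate term by term on (0, π), using: for integers n ≥ 1, ∫_0^π sin²(nx) dx = ∫_0^π cos²(nx) dx = π/2; for n ≠ n', ∫_0^π sin(nx)sin(n'x) dx = ∫_0^π cos(nx)cos(n'x) dx = 0; and by product-to-sum, ∫_0^π sin(nx)cos(n'x) dx = ½∫_0^π [sin((n+n')x) + sin((n−n')x)] dx, which is 0 when n+n' is even and 2n/(n²−n'²) when n+n' is odd (it need not vanish on (0, π)).
  u² squared terms: (-4)²·∫cos(4x)² dx = 16·π/2 = 8*π;  (-3)²·∫sin(4x)² dx = 9·π/2 = 9*π/2.
  u² cross terms: 2·(-4)·(-3)·∫cos(4x)·sin(4x) dx = 24·(0) = 0.
  So ∫_0^π u² dx = 8*π + 9*π/2 + 0 = 25*π/2.
  (u')² squared terms: (-12)²·∫cos(4x)² dx = 144·π/2 = 72*π;  (16)²·∫sin(4x)² dx = 256·π/2 = 128*π.
  (u')² cross terms: 2·(-12)·(16)·∫cos(4x)·sin(4x) dx = -384·(0) = 0.
  So ∫_0^π (u')² dx = 72*π + 128*π + 0 = 200*π.
||u||_{H^1}^2 = (25*π/2) + (200*π) = 425*π/2.


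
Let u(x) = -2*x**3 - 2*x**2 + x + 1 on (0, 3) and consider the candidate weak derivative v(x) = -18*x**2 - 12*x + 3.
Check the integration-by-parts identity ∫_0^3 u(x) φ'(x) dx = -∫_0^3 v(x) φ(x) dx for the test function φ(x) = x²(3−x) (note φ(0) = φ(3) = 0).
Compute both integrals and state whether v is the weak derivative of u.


LHS = 3753/20, RHS = 11259/20. No, v is not the weak derivative of u.

u(x) = -2*x**3 - 2*x**2 + x + 1, classical derivative u'(x) = -6*x**2 - 4*x + 1.
φ(x) = x²(3−x), so φ'(x) = 3*x*(2 - x).
Note φ(0) = φ(3) = 0, so the boundary term u·φ vanishes.
LHS = ∫_0^3 u(x) φ'(x) dx = ∫_0^3 (6*x^5 - 6*x^4 - 15*x^3 + 3*x^2 + 6*x) dx. Term by term:
  ∫_0^3 6*x^5 dx = 729;  ∫_0^3 -6*x^4 dx = -1458/5;  ∫_0^3 -15*x^3 dx = -1215/4;
  ∫_0^3 3*x^2 dx = 27;  ∫_0^3 6*x dx = 27.
Sum: 729 − 1458/5 − 1215/4 + 27 + 27 = 3753/20.
So LHS = 3753/20.
∫_0^3 v(x) φ(x) dx = ∫_0^3 (18*x^5 - 42*x^4 - 39*x^3 + 9*x^2) dx. Term by term:
  ∫_0^3 18*x^5 dx = 2187;  ∫_0^3 -42*x^4 dx = -10206/5;  ∫_0^3 -39*x^3 dx = -3159/4;
  ∫_0^3 9*x^2 dx = 81.
Sum: 2187 − 10206/5 − 3159/4 + 81 = -11259/20.
So RHS = -∫_0^3 v(x) φ(x) dx = 11259/20.
LHS − RHS = -3753/10 ≠ 0, so the identity fails.
(For a valid weak derivative the identity must hold for EVERY test function, in particular this one. The failure shows v is NOT the weak derivative of u.)
Correct weak derivative would be u'(x) = -6*x**2 - 4*x + 1.


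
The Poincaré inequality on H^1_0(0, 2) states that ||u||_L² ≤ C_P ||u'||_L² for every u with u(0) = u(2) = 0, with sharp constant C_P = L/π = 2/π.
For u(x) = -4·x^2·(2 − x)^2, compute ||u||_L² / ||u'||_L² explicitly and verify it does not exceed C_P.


||u||_L² / ||u'||_L² = sqrt(3)/3 < C_P = 2/π.

u(x) = -4·x^2·(2 − x)^2, so u'(x) = 16*x*(-x^2 + 3*x - 2).
u(x) = -4·x^2·(2 − x)^2 vanishes at x = 0 and x = 2, so u ∈ H^1_0(0, 2). Differentiate via the product rule and integrate the resulting polynomials term by term.
  ∫_0^2 u² dx = ∫_0^2 (16*x^8 - 128*x^7 + 384*x^6 - 512*x^5 + 256*x^4) dx. Term by term:
    ∫_0^2 16*x^8 dx = 8192/9;  ∫_0^2 -128*x^7 dx = -4096;  ∫_0^2 384*x^6 dx = 49152/7;
    ∫_0^2 -512*x^5 dx = -16384/3;  ∫_0^2 256*x^4 dx = 8192/5.
  Sum: 8192/9 − 4096 + 49152/7 − 16384/3 + 8192/5 = 4096/315.
  ∫_0^2 (u')² dx = ∫_0^2 (256*x^6 - 1536*x^5 + 3328*x^4 - 3072*x^3 + 1024*x^2) dx. Term by term:
    ∫_0^2 256*x^6 dx = 32768/7;  ∫_0^2 -1536*x^5 dx = -16384;  ∫_0^2 3328*x^4 dx = 106496/5;
    ∫_0^2 -3072*x^3 dx = -12288;  ∫_0^2 1024*x^2 dx = 8192/3.
  Sum: 32768/7 − 16384 + 106496/5 − 12288 + 8192/3 = 4096/105.
∫_0^2 u² dx = 4096/315, so ||u||_L² = 64*sqrt(35)/105.
∫_0^2 (u')² dx = 4096/105, so ||u'||_L² = 64*sqrt(105)/105.
Ratio ||u||_L² / ||u'||_L² = sqrt(3)/3.
Sharp Poincaré constant on H^1_0(0, 2) is C_P = L/π = 2/π, achieved by sin(π/2·x).
A polynomial bump cannot attain the sharp Poincaré constant (only the first sine eigenfunction does), so the ratio is strictly less than C_P, consistent with ||u||_L² ≤ C_P ||u'||_L².


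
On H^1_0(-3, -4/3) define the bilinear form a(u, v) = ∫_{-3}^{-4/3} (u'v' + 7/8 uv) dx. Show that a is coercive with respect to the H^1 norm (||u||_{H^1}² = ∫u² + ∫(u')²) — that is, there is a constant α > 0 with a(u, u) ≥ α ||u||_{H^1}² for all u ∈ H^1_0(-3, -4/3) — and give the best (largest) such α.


α = (175 + 72*π^2)/(8*(25 + 9*π^2))

Coercivity of a(·,·) on H^1_0(-3, -4/3) means a(u, u) ≥ α ||u||_{H^1}² for every u ∈ H^1_0.
The interval has length L = 5/3, and Poincaré/coercivity depend only on L. Here a(u, u) = ∫(u')² + (7/8)·∫u².
Here 0 < c = 7/8 < 1. The condition a(u,u) ≥ α||u||_{H^1}² reads (1−α)∫(u')² ≥ (α−c)∫u². Any admissible α is ≤ 1 (rapidly oscillating u have ∫u²/∫(u')² → 0), and α = 1 would force 0 ≥ (1−c)∫u², impossible since c < 1; so 1−α > 0. By the sharp Poincaré inequality on H^1_0 of an interval of length L, ∫(u')² ≥ (π/L)²∫u² with equality for the first sine mode sin(π(x−x₀)/L) (x₀ the left endpoint), so the inequality holds for all u iff (1−α)(π/L)² ≥ α − c, i.e. α ≤ ((π/L)² + c)/((π/L)² + 1) = (1 + c(L/π)²)/(1 + (L/π)²). With (π/L)² = 9*π^2/25 and c = 7/8, the largest admissible constant is α = ((π/L)² + c)/((π/L)² + 1).
Simplifying, α = (175 + 72*π^2)/(8*(25 + 9*π^2)).


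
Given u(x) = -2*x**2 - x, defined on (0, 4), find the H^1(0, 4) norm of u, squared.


||u||_{H^1}^2 = 22588/15

The H^1 norm (squared) on an interval (0, L) is
  ||u||_{H^1}^2 = ∫_0^L u(x)^2 dx + ∫_0^L u'(x)^2 dx.
Compute u'(x) = -4*x - 1.
Then u(x)^2 = 4*x**4 + 4*x**3 + x**2 and u'(x)^2 = 16*x**2 + 8*x + 1.
Integrate each monomial from 0 to 4 using ∫_0^4 c·x^n dx = c·4^(n+1)/(n+1):
  ∫_0^4 u(x)^2 dx = ∫_0^4 (4*x^4 + 4*x^3 + x^2) dx. Term by term:
    ∫_0^4 4*x^4 dx = 4096/5;  ∫_0^4 4*x^3 dx = 256;  ∫_0^4 x^2 dx = 64/3.
  Sum: 4096/5 + 256 + 64/3 = 16448/15.
  ∫_0^4 u'(x)^2 dx = ∫_0^4 (16*x^2 + 8*x + 1) dx. Term by term:
    ∫_0^4 16*x^2 dx = 1024/3;  ∫_0^4 8*x dx = 64;  ∫_0^4 1 dx = 4.
  Sum: 1024/3 + 64 + 4 = 1228/3.
Adding: ||u||_{H^1}^2 = 16448/15 + 1228/3 = 22588/15.


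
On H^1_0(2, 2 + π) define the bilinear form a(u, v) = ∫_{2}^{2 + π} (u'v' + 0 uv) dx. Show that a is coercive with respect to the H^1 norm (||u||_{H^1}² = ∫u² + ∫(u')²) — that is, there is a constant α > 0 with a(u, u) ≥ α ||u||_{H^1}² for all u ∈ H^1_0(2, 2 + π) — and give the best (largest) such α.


α = 1/2

Coercivity of a(·,·) on H^1_0(2, 2 + π) means a(u, u) ≥ α ||u||_{H^1}² for every u ∈ H^1_0.
The interval has length L = π, and Poincaré/coercivity depend only on L. Here a(u, u) = ∫(u')² + (0)·∫u².
Here c = 0, so a(u,u) = ∫(u')² alone. The condition a(u,u) ≥ α||u||_{H^1}² reads (1−α)∫(u')² ≥ (α−c)∫u². Any admissible α is ≤ 1 (rapidly oscillating u have ∫u²/∫(u')² → 0), and α = 1 would force 0 ≥ (1−c)∫u², impossible since c < 1; so 1−α > 0. By the sharp Poincaré inequality on H^1_0 of an interval of length L, ∫(u')² ≥ (π/L)²∫u² with equality for the first sine mode sin(π(x−x₀)/L) (x₀ the left endpoint), so the inequality holds for all u iff (1−α)(π/L)² ≥ α − c, i.e. α ≤ ((π/L)² + c)/((π/L)² + 1) = (1 + c(L/π)²)/(1 + (L/π)²). (Direct route, valid since c ≤ 0: Poincaré gives c∫u² ≥ c(L/π)²∫(u')², so a(u,u) ≥ (1 + c(L/π)²)∫(u')², while ||u||_{H^1}² ≤ (1 + (L/π)²)∫(u')²; dividing yields the same α.) With (π/L)² = 1 and c = 0, the largest admissible constant is α = ((π/L)² + c)/((π/L)² + 1).
Simplifying, α = 1/2.


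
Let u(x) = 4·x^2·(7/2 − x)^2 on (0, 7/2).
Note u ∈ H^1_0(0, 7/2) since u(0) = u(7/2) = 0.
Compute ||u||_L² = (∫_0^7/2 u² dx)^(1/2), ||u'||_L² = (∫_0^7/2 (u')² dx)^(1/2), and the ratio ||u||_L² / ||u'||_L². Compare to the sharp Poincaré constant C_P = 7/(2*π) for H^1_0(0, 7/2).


||u||_L² / ||u'||_L² = 7*sqrt(3)/12 < C_P = 7/(2*π).

u(x) = 4·x^2·(7/2 − x)^2, so u'(x) = 2*x*(2*x - 7)*(4*x - 7).
u(x) = 4·x^2·(7/2 − x)^2 vanishes at x = 0 and x = 7/2, so u ∈ H^1_0(0, 7/2). Differentiate via the product rule and integrate the resulting polynomials term by term.
  ∫_0^7/2 u² dx = ∫_0^7/2 (16*x^8 - 224*x^7 + 1176*x^6 - 2744*x^5 + 2401*x^4) dx. Term by term:
    ∫_0^7/2 16*x^8 dx = 40353607/288;  ∫_0^7/2 -224*x^7 dx = -40353607/64;  ∫_0^7/2 1176*x^6 dx = 17294403/16;
    ∫_0^7/2 -2744*x^5 dx = -40353607/48;  ∫_0^7/2 2401*x^4 dx = 40353607/160.
  Sum: 40353607/288 − 40353607/64 + 17294403/16 − 40353607/48 + 40353607/160 = 5764801/2880.
  ∫_0^7/2 (u')² dx = ∫_0^7/2 (256*x^6 - 2688*x^5 + 10192*x^4 - 16464*x^3 + 9604*x^2) dx. Term by term:
    ∫_0^7/2 256*x^6 dx = 235298;  ∫_0^7/2 -2688*x^5 dx = -823543;  ∫_0^7/2 10192*x^4 dx = 10706059/10;
    ∫_0^7/2 -16464*x^3 dx = -2470629/4;  ∫_0^7/2 9604*x^2 dx = 823543/6.
  Sum: 235298 − 823543 + 10706059/10 − 2470629/4 + 823543/6 = 117649/60.
∫_0^7/2 u² dx = 5764801/2880, so ||u||_L² = 2401*sqrt(5)/120.
∫_0^7/2 (u')² dx = 117649/60, so ||u'||_L² = 343*sqrt(15)/30.
Ratio ||u||_L² / ||u'||_L² = 7*sqrt(3)/12.
Sharp Poincaré constant on H^1_0(0, 7/2) is C_P = L/π = 7/(2*π), achieved by sin(2*π/7·x).
A polynomial bump cannot attain the sharp Poincaré constant (only the first sine eigenfunction does), so the ratio is strictly less than C_P, consistent with ||u||_L² ≤ C_P ||u'||_L².


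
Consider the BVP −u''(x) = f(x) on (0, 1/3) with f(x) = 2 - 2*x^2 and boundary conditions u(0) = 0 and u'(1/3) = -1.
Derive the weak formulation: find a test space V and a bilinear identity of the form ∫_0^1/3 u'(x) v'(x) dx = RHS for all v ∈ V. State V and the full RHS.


V = {v ∈ H^1(0, 1/3) : v(0) = 0} (test functions vanish at x = 0 where u is specified); weak form: ∫_0^1/3 u'v' dx = ∫_0^1/3 (2 - 2*x^2) v dx − v(1/3) for all v ∈ V.

Multiply both sides by a test function v and integrate from 0 to 1/3:
  ∫_0^1/3 −u''(x) v(x) dx = ∫_0^1/3 f(x) v(x) dx.
Integrate the LHS by parts once:
  ∫_0^1/3 −u'' v dx = −[u'(x) v(x)]_0^1/3 + ∫_0^1/3 u'(x) v'(x) dx.
Thus ∫_0^1/3 u'(x) v'(x) dx = ∫_0^1/3 f(x) v(x) dx + [u'(x) v(x)]_0^1/3.
Choose V so that boundary terms are either known or forced to vanish.
Mixed BC: u(0) = 0 (Dirichlet) and u'(1/3) = -1 (Neumann). Define V = {v ∈ H^1(0, 1/3) : v(0) = 0}. Then [u' v]_0^1/3 = u'(1/3)·v(1/3) − u'(0)·0 = − v(1/3).
Weak formulation: find u (satisfying any essential BC) such that ∫_0^1/3 u'(x) v'(x) dx = ∫_0^1/3 f v dx − v(1/3) for all v ∈ V (Dirichlet at 0 absorbed into V; Neumann datum at x = 1/3 contributes the boundary term).
Substituting f(x) = 2 - 2*x^2, the right-hand side is ∫_0^1/3 (2 - 2*x^2) v dx − v(1/3).


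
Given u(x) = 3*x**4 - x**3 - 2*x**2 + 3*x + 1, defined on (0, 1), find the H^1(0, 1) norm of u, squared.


||u||_{H^1}^2 = 1009/60

The H^1 norm (squared) on an interval (0, L) is
  ||u||_{H^1}^2 = ∫_0^L u(x)^2 dx + ∫_0^L u'(x)^2 dx.
Compute u'(x) = 12*x**3 - 3*x**2 - 4*x + 3.
Then u(x)^2 = 9*x**8 - 6*x**7 - 11*x**6 + 22*x**5 + 4*x**4 - 14*x**3 + 5*x**2 + 6*x + 1 and u'(x)^2 = 144*x**6 - 72*x**5 - 87*x**4 + 96*x**3 - 2*x**2 - 24*x + 9.
Integrate each monomial from 0 to 1 using ∫_0^1 c·x^n dx = c·1^(n+1)/(n+1):
  ∫_0^1 u(x)^2 dx = ∫_0^1 (9*x^8 - 6*x^7 - 11*x^6 + 22*x^5 + 4*x^4 - 14*x^3 + 5*x^2 + 6*x + 1) dx. Term by term:
    ∫_0^1 9*x^8 dx = 1;  ∫_0^1 -6*x^7 dx = -3/4;  ∫_0^1 -11*x^6 dx = -11/7;
    ∫_0^1 22*x^5 dx = 11/3;  ∫_0^1 4*x^4 dx = 4/5;  ∫_0^1 -14*x^3 dx = -7/2;
    ∫_0^1 5*x^2 dx = 5/3;  ∫_0^1 6*x dx = 3;  ∫_0^1 1 dx = 1.
  Sum: 1 − 3/4 − 11/7 + 11/3 + 4/5 − 7/2 + 5/3 + 3 + 1 = 2231/420.
  ∫_0^1 u'(x)^2 dx = ∫_0^1 (144*x^6 - 72*x^5 - 87*x^4 + 96*x^3 - 2*x^2 - 24*x + 9) dx. Term by term:
    ∫_0^1 144*x^6 dx = 144/7;  ∫_0^1 -72*x^5 dx = -12;  ∫_0^1 -87*x^4 dx = -87/5;
    ∫_0^1 96*x^3 dx = 24;  ∫_0^1 -2*x^2 dx = -2/3;  ∫_0^1 -24*x dx = -12;
    ∫_0^1 9 dx = 9.
  Sum: 144/7 − 12 − 87/5 + 24 − 2/3 − 12 + 9 = 1208/105.
Adding: ||u||_{H^1}^2 = 2231/420 + 1208/105 = 1009/60.


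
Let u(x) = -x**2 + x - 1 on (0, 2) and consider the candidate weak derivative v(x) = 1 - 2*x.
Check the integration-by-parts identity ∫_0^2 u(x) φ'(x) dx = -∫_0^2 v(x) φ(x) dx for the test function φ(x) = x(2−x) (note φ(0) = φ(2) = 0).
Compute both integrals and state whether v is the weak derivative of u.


LHS = 4/3, RHS = 4/3. Yes, v = u' weakly.

u(x) = -x**2 + x - 1, classical derivative u'(x) = 1 - 2*x.
φ(x) = x(2−x), so φ'(x) = 2 - 2*x.
Note φ(0) = φ(2) = 0, so the boundary term u·φ vanishes.
LHS = ∫_0^2 u(x) φ'(x) dx = ∫_0^2 (2*x^3 - 4*x^2 + 4*x - 2) dx. Term by term:
  ∫_0^2 2*x^3 dx = 8;  ∫_0^2 -4*x^2 dx = -32/3;  ∫_0^2 4*x dx = 8;
  ∫_0^2 -2 dx = -4.
Sum: 8 − 32/3 + 8 − 4 = 4/3.
So LHS = 4/3.
∫_0^2 v(x) φ(x) dx = ∫_0^2 (2*x^3 - 5*x^2 + 2*x) dx. Term by term:
  ∫_0^2 2*x^3 dx = 8;  ∫_0^2 -5*x^2 dx = -40/3;  ∫_0^2 2*x dx = 4.
Sum: 8 − 40/3 + 4 = -4/3.
So RHS = -∫_0^2 v(x) φ(x) dx = 4/3.
LHS = RHS, so the identity holds for this test φ.
Moreover u is smooth here and v(x) = u'(x) = 1 - 2*x pointwise, so the identity holds for every test function. Hence v is the weak derivative of u.


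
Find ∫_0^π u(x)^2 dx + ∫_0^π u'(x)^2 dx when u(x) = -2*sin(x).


||u||_{H^1(0,π)}^2 = 4*π

u'(x) = -2*cos(x).
Expand u² and (u')² and integrate term by term on (0, π), using: for integers n ≥ 1, ∫_0^π sin²(nx) dx = ∫_0^π cos²(nx) dx = π/2; for n ≠ n', ∫_0^π sin(nx)sin(n'x) dx = ∫_0^π cos(nx)cos(n'x) dx = 0; and by product-to-sum, ∫_0^π sin(nx)cos(n'x) dx = ½∫_0^π [sin((n+n')x) + sin((n−n')x)] dx, which is 0 when n+n' is even and 2n/(n²−n'²) when n+n' is odd (it need not vanish on (0, π)).
  u² squared terms: (-2)²·∫sin(x)² dx = 4·π/2 = 2*π.
  So ∫_0^π u² dx = 2*π.
  (u')² squared terms: (-2)²·∫cos(x)² dx = 4·π/2 = 2*π.
  So ∫_0^π (u')² dx = 2*π.
||u||_{H^1}^2 = (2*π) + (2*π) = 4*π.


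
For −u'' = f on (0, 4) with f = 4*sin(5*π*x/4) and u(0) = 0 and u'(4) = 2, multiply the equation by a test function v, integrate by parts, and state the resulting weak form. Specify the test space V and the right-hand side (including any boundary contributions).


V = {v ∈ H^1(0, 4) : v(0) = 0} (test functions vanish at x = 0 where u is specified); weak form: ∫_0^4 u'v' dx = ∫_0^4 (4*sin(5*π*x/4)) v dx + 2·v(4) for all v ∈ V.

Multiply both sides by a test function v and integrate from 0 to 4:
  ∫_0^4 −u''(x) v(x) dx = ∫_0^4 f(x) v(x) dx.
Integrate the LHS by parts once:
  ∫_0^4 −u'' v dx = −[u'(x) v(x)]_0^4 + ∫_0^4 u'(x) v'(x) dx.
Thus ∫_0^4 u'(x) v'(x) dx = ∫_0^4 f(x) v(x) dx + [u'(x) v(x)]_0^4.
Choose V so that boundary terms are either known or forced to vanish.
Mixed BC: u(0) = 0 (Dirichlet) and u'(4) = 2 (Neumann). Define V = {v ∈ H^1(0, 4) : v(0) = 0}. Then [u' v]_0^4 = u'(4)·v(4) − u'(0)·0 = 2·v(4).
Weak formulation: find u (satisfying any essential BC) such that ∫_0^4 u'(x) v'(x) dx = ∫_0^4 f v dx + 2·v(4) for all v ∈ V (Dirichlet at 0 absorbed into V; Neumann datum at x = 4 contributes the boundary term).
Substituting f(x) = 4*sin(5*π*x/4), the right-hand side is ∫_0^4 (4*sin(5*π*x/4)) v dx + 2·v(4).


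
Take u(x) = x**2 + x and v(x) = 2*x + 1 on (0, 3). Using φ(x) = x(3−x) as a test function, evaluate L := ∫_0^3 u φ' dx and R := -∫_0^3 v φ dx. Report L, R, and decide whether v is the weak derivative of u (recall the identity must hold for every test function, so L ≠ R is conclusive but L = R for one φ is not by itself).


LHS = -18, RHS = -18. Yes, v = u' weakly.

u(x) = x**2 + x, classical derivative u'(x) = 2*x + 1.
φ(x) = x(3−x), so φ'(x) = 3 - 2*x.
Note φ(0) = φ(3) = 0, so the boundary term u·φ vanishes.
LHS = ∫_0^3 u(x) φ'(x) dx = ∫_0^3 (-2*x^3 + x^2 + 3*x) dx. Term by term:
  ∫_0^3 -2*x^3 dx = -81/2;  ∫_0^3 x^2 dx = 9;  ∫_0^3 3*x dx = 27/2.
Sum: -81/2 + 9 + 27/2 = -18.
So LHS = -18.
∫_0^3 v(x) φ(x) dx = ∫_0^3 (-2*x^3 + 5*x^2 + 3*x) dx. Term by term:
  ∫_0^3 -2*x^3 dx = -81/2;  ∫_0^3 5*x^2 dx = 45;  ∫_0^3 3*x dx = 27/2.
Sum: -81/2 + 45 + 27/2 = 18.
So RHS = -∫_0^3 v(x) φ(x) dx = -18.
LHS = RHS, so the identity holds for this test φ.
Moreover u is smooth here and v(x) = u'(x) = 2*x + 1 pointwise, so the identity holds for every test function. Hence v is the weak derivative of u.


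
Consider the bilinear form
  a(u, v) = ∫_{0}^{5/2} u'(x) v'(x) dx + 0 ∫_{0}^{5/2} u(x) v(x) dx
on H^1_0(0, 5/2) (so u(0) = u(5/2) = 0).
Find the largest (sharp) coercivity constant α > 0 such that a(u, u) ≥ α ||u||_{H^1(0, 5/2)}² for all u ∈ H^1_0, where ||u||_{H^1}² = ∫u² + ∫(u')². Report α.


α = 4*π^2/(25 + 4*π^2)

Coercivity of a(·,·) on H^1_0(0, 5/2) means a(u, u) ≥ α ||u||_{H^1}² for every u ∈ H^1_0.
The interval has length L = 5/2, and Poincaré/coercivity depend only on L. Here a(u, u) = ∫(u')² + (0)·∫u².
Here c = 0, so a(u,u) = ∫(u')² alone. The condition a(u,u) ≥ α||u||_{H^1}² reads (1−α)∫(u')² ≥ (α−c)∫u². Any admissible α is ≤ 1 (rapidly oscillating u have ∫u²/∫(u')² → 0), and α = 1 would force 0 ≥ (1−c)∫u², impossible since c < 1; so 1−α > 0. By the sharp Poincaré inequality on H^1_0 of an interval of length L, ∫(u')² ≥ (π/L)²∫u² with equality for the first sine mode sin(π(x−x₀)/L) (x₀ the left endpoint), so the inequality holds for all u iff (1−α)(π/L)² ≥ α − c, i.e. α ≤ ((π/L)² + c)/((π/L)² + 1) = (1 + c(L/π)²)/(1 + (L/π)²). (Direct route, valid since c ≤ 0: Poincaré gives c∫u² ≥ c(L/π)²∫(u')², so a(u,u) ≥ (1 + c(L/π)²)∫(u')², while ||u||_{H^1}² ≤ (1 + (L/π)²)∫(u')²; dividing yields the same α.) With (π/L)² = 4*π^2/25 and c = 0, the largest admissible constant is α = ((π/L)² + c)/((π/L)² + 1).
Simplifying, α = 4*π^2/(25 + 4*π^2).


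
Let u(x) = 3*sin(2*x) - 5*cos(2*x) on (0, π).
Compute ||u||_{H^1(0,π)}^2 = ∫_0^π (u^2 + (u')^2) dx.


||u||_{H^1(0,π)}^2 = 85*π

u'(x) = 10*sin(2*x) + 6*cos(2*x).
Expand u² and (u')² and integrate term by term on (0, π), using: for integers n ≥ 1, ∫_0^π sin²(nx) dx = ∫_0^π cos²(nx) dx = π/2; for n ≠ n', ∫_0^π sin(nx)sin(n'x) dx = ∫_0^π cos(nx)cos(n'x) dx = 0; and by product-to-sum, ∫_0^π sin(nx)cos(n'x) dx = ½∫_0^π [sin((n+n')x) + sin((n−n')x)] dx, which is 0 when n+n' is even and 2n/(n²−n'²) when n+n' is odd (it need not vanish on (0, π)).
  u² squared terms: (-5)²·∫cos(2x)² dx = 25·π/2 = 25*π/2;  (3)²·∫sin(2x)² dx = 9·π/2 = 9*π/2.
  u² cross terms: 2·(-5)·(3)·∫cos(2x)·sin(2x) dx = -30·(0) = 0.
  So ∫_0^π u² dx = 25*π/2 + 9*π/2 + 0 = 17*π.
  (u')² squared terms: (6)²·∫cos(2x)² dx = 36·π/2 = 18*π;  (10)²·∫sin(2x)² dx = 100·π/2 = 50*π.
  (u')² cross terms: 2·(6)·(10)·∫cos(2x)·sin(2x) dx = 120·(0) = 0.
  So ∫_0^π (u')² dx = 18*π + 50*π + 0 = 68*π.
||u||_{H^1}^2 = (17*π) + (68*π) = 85*π.


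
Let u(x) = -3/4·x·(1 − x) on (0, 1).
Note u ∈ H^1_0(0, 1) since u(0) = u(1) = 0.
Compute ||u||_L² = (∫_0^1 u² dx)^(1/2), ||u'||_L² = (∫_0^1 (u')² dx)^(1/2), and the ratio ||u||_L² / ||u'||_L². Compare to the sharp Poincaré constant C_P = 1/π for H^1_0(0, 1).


||u||_L² / ||u'||_L² = sqrt(10)/10 < C_P = 1/π.

u(x) = -3/4·x·(1 − x), so u'(x) = 3*x/2 - 3/4.
u(x) = -3/4·x·(1 − x) vanishes at x = 0 and x = 1, so u ∈ H^1_0(0, 1). Differentiate via the product rule and integrate the resulting polynomials term by term.
  ∫_0^1 u² dx = ∫_0^1 (9*x^4/16 - 9*x^3/8 + 9*x^2/16) dx. Term by term:
    ∫_0^1 9*x^4/16 dx = 9/80;  ∫_0^1 -9*x^3/8 dx = -9/32;  ∫_0^1 9*x^2/16 dx = 3/16.
  Sum: 9/80 − 9/32 + 3/16 = 3/160.
  ∫_0^1 (u')² dx = ∫_0^1 (9*x^2/4 - 9*x/4 + 9/16) dx. Term by term:
    ∫_0^1 9*x^2/4 dx = 3/4;  ∫_0^1 -9*x/4 dx = -9/8;  ∫_0^1 9/16 dx = 9/16.
  Sum: 3/4 − 9/8 + 9/16 = 3/16.
∫_0^1 u² dx = 3/160, so ||u||_L² = sqrt(30)/40.
∫_0^1 (u')² dx = 3/16, so ||u'||_L² = sqrt(3)/4.
Ratio ||u||_L² / ||u'||_L² = sqrt(10)/10.
Sharp Poincaré constant on H^1_0(0, 1) is C_P = L/π = 1/π, achieved by sin(π·x).
A polynomial bump cannot attain the sharp Poincaré constant (only the first sine eigenfunction does), so the ratio is strictly less than C_P, consistent with ||u||_L² ≤ C_P ||u'||_L².


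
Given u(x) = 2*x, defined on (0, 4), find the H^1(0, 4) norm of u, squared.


||u||_{H^1}^2 = 304/3

The H^1 norm (squared) on an interval (0, L) is
  ||u||_{H^1}^2 = ∫_0^L u(x)^2 dx + ∫_0^L u'(x)^2 dx.
Compute u'(x) = 2.
Then u(x)^2 = 4*x**2 and u'(x)^2 = 4.
Integrate each monomial from 0 to 4 using ∫_0^4 c·x^n dx = c·4^(n+1)/(n+1):
  ∫_0^4 u(x)^2 dx = ∫_0^4 (4*x^2) dx. Term by term:
    ∫_0^4 4*x^2 dx = 256/3.
  ∫_0^4 u'(x)^2 dx = ∫_0^4 (4) dx. Term by term:
    ∫_0^4 4 dx = 16.
Adding: ||u||_{H^1}^2 = 256/3 + 16 = 304/3.


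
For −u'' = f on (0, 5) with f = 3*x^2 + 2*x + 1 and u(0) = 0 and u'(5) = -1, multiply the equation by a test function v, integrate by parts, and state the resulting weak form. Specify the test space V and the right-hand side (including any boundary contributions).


V = {v ∈ H^1(0, 5) : v(0) = 0} (test functions vanish at x = 0 where u is specified); weak form: ∫_0^5 u'v' dx = ∫_0^5 (3*x^2 + 2*x + 1) v dx − v(5) for all v ∈ V.

Multiply both sides by a test function v and integrate from 0 to 5:
  ∫_0^5 −u''(x) v(x) dx = ∫_0^5 f(x) v(x) dx.
Integrate the LHS by parts once:
  ∫_0^5 −u'' v dx = −[u'(x) v(x)]_0^5 + ∫_0^5 u'(x) v'(x) dx.
Thus ∫_0^5 u'(x) v'(x) dx = ∫_0^5 f(x) v(x) dx + [u'(x) v(x)]_0^5.
Choose V so that boundary terms are either known or forced to vanish.
Mixed BC: u(0) = 0 (Dirichlet) and u'(5) = -1 (Neumann). Define V = {v ∈ H^1(0, 5) : v(0) = 0}. Then [u' v]_0^5 = u'(5)·v(5) − u'(0)·0 = − v(5).
Weak formulation: find u (satisfying any essential BC) such that ∫_0^5 u'(x) v'(x) dx = ∫_0^5 f v dx − v(5) for all v ∈ V (Dirichlet at 0 absorbed into V; Neumann datum at x = 5 contributes the boundary term).
Substituting f(x) = 3*x^2 + 2*x + 1, the right-hand side is ∫_0^5 (3*x^2 + 2*x + 1) v dx − v(5).


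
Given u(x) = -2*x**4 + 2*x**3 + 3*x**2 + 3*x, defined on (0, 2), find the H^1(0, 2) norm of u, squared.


||u||_{H^1}^2 = 8818/45

The H^1 norm (squared) on an interval (0, L) is
  ||u||_{H^1}^2 = ∫_0^L u(x)^2 dx + ∫_0^L u'(x)^2 dx.
Compute u'(x) = -8*x**3 + 6*x**2 + 6*x + 3.
Then u(x)^2 = 4*x**8 - 8*x**7 - 8*x**6 + 21*x**4 + 18*x**3 + 9*x**2 and u'(x)^2 = 64*x**6 - 96*x**5 - 60*x**4 + 24*x**3 + 72*x**2 + 36*x + 9.
Integrate each monomial from 0 to 2 using ∫_0^2 c·x^n dx = c·2^(n+1)/(n+1):
  ∫_0^2 u(x)^2 dx = ∫_0^2 (4*x^8 - 8*x^7 - 8*x^6 + 21*x^4 + 18*x^3 + 9*x^2) dx. Term by term:
    ∫_0^2 4*x^8 dx = 2048/9;  ∫_0^2 -8*x^7 dx = -256;  ∫_0^2 -8*x^6 dx = -1024/7;
    ∫_0^2 21*x^4 dx = 672/5;  ∫_0^2 18*x^3 dx = 72;  ∫_0^2 9*x^2 dx = 24.
  Sum: 2048/9 − 256 − 1024/7 + 672/5 + 72 + 24 = 17536/315.
  ∫_0^2 u'(x)^2 dx = ∫_0^2 (64*x^6 - 96*x^5 - 60*x^4 + 24*x^3 + 72*x^2 + 36*x + 9) dx. Term by term:
    ∫_0^2 64*x^6 dx = 8192/7;  ∫_0^2 -96*x^5 dx = -1024;  ∫_0^2 -60*x^4 dx = -384;
    ∫_0^2 24*x^3 dx = 96;  ∫_0^2 72*x^2 dx = 192;  ∫_0^2 36*x dx = 72;
    ∫_0^2 9 dx = 18.
  Sum: 8192/7 − 1024 − 384 + 96 + 192 + 72 + 18 = 982/7.
Adding: ||u||_{H^1}^2 = 17536/315 + 982/7 = 8818/45.
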